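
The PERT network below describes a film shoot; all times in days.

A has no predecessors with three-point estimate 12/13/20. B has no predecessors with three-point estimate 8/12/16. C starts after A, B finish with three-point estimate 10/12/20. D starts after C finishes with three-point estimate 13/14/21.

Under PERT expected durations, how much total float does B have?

2 days

te_A = (12 + 4·13 + 20)/6 = 84/6 = 14
te_B = (8 + 4·12 + 16)/6 = 72/6 = 12
te_C = (10 + 4·12 + 20)/6 = 78/6 = 13
te_D = (13 + 4·14 + 21)/6 = 90/6 = 15

Forward pass:
ES_A = 0; EF_A = 14
ES_B = 0; EF_B = 12
ES_C = max(EF_A=14, EF_B=12) = 14; EF_C = 14+13 = 27
ES_D = 27; EF_D = 27+15 = 42
Expected project duration μ = 42 days. Critical path: A → C → D.

Backward pass:
LF_D = 42; LS_D = 42−15 = 27
LF_C = LS_D = 27; LS_C = 27−13 = 14
LF_B = LS_C = 14; LS_B = 14−12 = 2
LF_A = LS_C = 14; LS_A = 14−14 = 0
Slack_B = LS_B − ES_B = 2 − 0 = 2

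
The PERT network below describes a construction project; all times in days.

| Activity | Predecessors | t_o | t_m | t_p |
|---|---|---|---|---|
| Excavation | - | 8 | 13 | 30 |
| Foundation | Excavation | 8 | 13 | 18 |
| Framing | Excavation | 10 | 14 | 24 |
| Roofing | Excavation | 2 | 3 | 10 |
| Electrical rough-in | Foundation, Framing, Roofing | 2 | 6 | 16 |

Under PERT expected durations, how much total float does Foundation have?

te_Excavation = (8 + 4·13 + 30)/6 = 90/6 = 15
te_Foundation = (8 + 4·13 + 18)/6 = 78/6 = 13
te_Framing = (10 + 4·14 + 24)/6 = 90/6 = 15
te_Roofing = (2 + 4·3 + 10)/6 = 24/6 = 4
te_Electrical rough-in = (2 + 4·6 + 16)/6 = 42/6 = 7

Forward pass:
ES_Excavation = 0; EF_Excavation = 15
ES_Foundation = 15; EF_Foundation = 15+13 = 28
ES_Framing = 15; EF_Framing = 15+15 = 30
ES_Roofing = 15; EF_Roofing = 15+4 = 19
ES_Electrical rough-in = max(EF_Foundation=28, EF_Framing=30, EF_Roofing=19) = 30; EF_Electrical rough-in = 30+7 = 37
Expected project duration μ = 37 days. Critical path: Excavation → Framing → Electrical rough-in.

Backward pass:
LF_Electrical rough-in = 37; LS_Electrical rough-in = 37−7 = 30
LF_Roofing = LS_Electrical rough-in = 30; LS_Roofing = 30−4 = 26
LF_Framing = LS_Electrical rough-in = 30; LS_Framing = 30−15 = 15
LF_Foundation = LS_Electrical rough-in = 30; LS_Foundation = 30−13 = 17
LF_Excavation = min(LS_Foundation=17, LS_Framing=15, LS_Roofing=26) = 15; LS_Excavation = 15−15 = 0
Slack_Foundation = LS_Foundation − ES_Foundation = 17 − 15 = 2

2 days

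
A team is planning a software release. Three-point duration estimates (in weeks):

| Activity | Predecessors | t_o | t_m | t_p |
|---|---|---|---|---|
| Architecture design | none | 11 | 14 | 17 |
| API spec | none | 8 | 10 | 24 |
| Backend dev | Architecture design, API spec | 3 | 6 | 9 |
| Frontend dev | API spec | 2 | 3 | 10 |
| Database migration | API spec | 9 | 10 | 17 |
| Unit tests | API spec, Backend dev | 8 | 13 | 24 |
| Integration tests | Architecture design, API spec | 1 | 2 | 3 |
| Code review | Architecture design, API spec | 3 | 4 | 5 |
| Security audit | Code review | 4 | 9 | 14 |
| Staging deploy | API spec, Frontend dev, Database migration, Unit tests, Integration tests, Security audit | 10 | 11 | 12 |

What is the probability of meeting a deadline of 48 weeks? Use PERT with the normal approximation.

te_Architecture design = (11 + 4·14 + 17)/6 = 84/6 = 14; σ²_Architecture design = ((17−11)/6)² = 1.000
te_API spec = (8 + 4·10 + 24)/6 = 72/6 = 12; σ²_API spec = ((24−8)/6)² = 7.111
te_Backend dev = (3 + 4·6 + 9)/6 = 36/6 = 6; σ²_Backend dev = ((9−3)/6)² = 1.000
te_Frontend dev = (2 + 4·3 + 10)/6 = 24/6 = 4; σ²_Frontend dev = ((10−2)/6)² = 1.778
te_Database migration = (9 + 4·10 + 17)/6 = 66/6 = 11; σ²_Database migration = ((17−9)/6)² = 1.778
te_Unit tests = (8 + 4·13 + 24)/6 = 84/6 = 14; σ²_Unit tests = ((24−8)/6)² = 7.111
te_Integration tests = (1 + 4·2 + 3)/6 = 12/6 = 2; σ²_Integration tests = ((3−1)/6)² = 0.111
te_Code review = (3 + 4·4 + 5)/6 = 24/6 = 4; σ²_Code review = ((5−3)/6)² = 0.111
te_Security audit = (4 + 4·9 + 14)/6 = 54/6 = 9; σ²_Security audit = ((14−4)/6)² = 2.778
te_Staging deploy = (10 + 4·11 + 12)/6 = 66/6 = 11; σ²_Staging deploy = ((12−10)/6)² = 0.111

Forward pass:
ES_Architecture design = 0; EF_Architecture design = 14
ES_API spec = 0; EF_API spec = 12
ES_Backend dev = max(EF_Architecture design=14, EF_API spec=12) = 14; EF_Backend dev = 14+6 = 20
ES_Frontend dev = 12; EF_Frontend dev = 12+4 = 16
ES_Database migration = 12; EF_Database migration = 12+11 = 23
ES_Unit tests = max(EF_API spec=12, EF_Backend dev=20) = 20; EF_Unit tests = 20+14 = 34
ES_Integration tests = max(EF_Architecture design=14, EF_API spec=12) = 14; EF_Integration tests = 14+2 = 16
ES_Code review = max(EF_Architecture design=14, EF_API spec=12) = 14; EF_Code review = 14+4 = 18
ES_Security audit = 18; EF_Security audit = 18+9 = 27
ES_Staging deploy = max(EF_API spec=12, EF_Frontend dev=16, EF_Database migration=23, EF_Unit tests=34, EF_Integration tests=16, EF_Security audit=27) = 34; EF_Staging deploy = 34+11 = 45
Expected project duration μ = 45 weeks. Critical path: Architecture design → Backend dev → Unit tests → Staging deploy.

Variance along critical path = 1.000 + 1.000 + 7.111 + 0.111 = 9.222; σ = √9.222 = 3.037 weeks.
Z = (48 − 45) / 3.037 = 0.988
P(T ≤ 48) = Φ(0.988) ≈ 0.838

0.838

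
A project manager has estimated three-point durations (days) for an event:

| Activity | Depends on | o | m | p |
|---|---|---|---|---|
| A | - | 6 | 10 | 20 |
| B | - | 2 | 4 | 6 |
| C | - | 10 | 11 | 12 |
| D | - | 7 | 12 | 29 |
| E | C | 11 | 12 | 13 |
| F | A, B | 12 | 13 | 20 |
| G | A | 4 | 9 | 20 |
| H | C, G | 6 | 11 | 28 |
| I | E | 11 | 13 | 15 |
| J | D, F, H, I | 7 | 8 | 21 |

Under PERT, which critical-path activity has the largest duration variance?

te_A = (6 + 4·10 + 20)/6 = 66/6 = 11; σ²_A = ((20−6)/6)² = 5.444
te_B = (2 + 4·4 + 6)/6 = 24/6 = 4; σ²_B = ((6−2)/6)² = 0.444
te_C = (10 + 4·11 + 12)/6 = 66/6 = 11; σ²_C = ((12−10)/6)² = 0.111
te_D = (7 + 4·12 + 29)/6 = 84/6 = 14; σ²_D = ((29−7)/6)² = 13.444
te_E = (11 + 4·12 + 13)/6 = 72/6 = 12; σ²_E = ((13−11)/6)² = 0.111
te_F = (12 + 4·13 + 20)/6 = 84/6 = 14; σ²_F = ((20−12)/6)² = 1.778
te_G = (4 + 4·9 + 20)/6 = 60/6 = 10; σ²_G = ((20−4)/6)² = 7.111
te_H = (6 + 4·11 + 28)/6 = 78/6 = 13; σ²_H = ((28−6)/6)² = 13.444
te_I = (11 + 4·13 + 15)/6 = 78/6 = 13; σ²_I = ((15−11)/6)² = 0.444
te_J = (7 + 4·8 + 21)/6 = 60/6 = 10; σ²_J = ((21−7)/6)² = 5.444

Forward pass:
ES_A = 0; EF_A = 11
ES_B = 0; EF_B = 4
ES_C = 0; EF_C = 11
ES_D = 0; EF_D = 14
ES_E = 11; EF_E = 11+12 = 23
ES_F = max(EF_A=11, EF_B=4) = 11; EF_F = 11+14 = 25
ES_G = 11; EF_G = 11+10 = 21
ES_H = max(EF_C=11, EF_G=21) = 21; EF_H = 21+13 = 34
ES_I = 23; EF_I = 23+13 = 36
ES_J = max(EF_D=14, EF_F=25, EF_H=34, EF_I=36) = 36; EF_J = 36+10 = 46
Expected project duration μ = 46 days. Critical path: C → E → I → J.

Variances on critical path: σ²_C=0.111, σ²_E=0.111, σ²_I=0.444, σ²_J=5.444.
Largest is σ²_J = 5.444.

J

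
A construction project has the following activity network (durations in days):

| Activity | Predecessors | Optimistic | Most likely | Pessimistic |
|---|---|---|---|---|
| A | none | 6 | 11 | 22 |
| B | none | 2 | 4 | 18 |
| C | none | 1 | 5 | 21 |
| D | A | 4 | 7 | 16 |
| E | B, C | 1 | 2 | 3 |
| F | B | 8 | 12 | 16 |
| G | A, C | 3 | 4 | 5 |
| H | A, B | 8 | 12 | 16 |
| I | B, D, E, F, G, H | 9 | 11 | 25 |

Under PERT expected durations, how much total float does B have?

te_A = (6 + 4·11 + 22)/6 = 72/6 = 12
te_B = (2 + 4·4 + 18)/6 = 36/6 = 6
te_C = (1 + 4·5 + 21)/6 = 42/6 = 7
te_D = (4 + 4·7 + 16)/6 = 48/6 = 8
te_E = (1 + 4·2 + 3)/6 = 12/6 = 2
te_F = (8 + 4·12 + 16)/6 = 72/6 = 12
te_G = (3 + 4·4 + 5)/6 = 24/6 = 4
te_H = (8 + 4·12 + 16)/6 = 72/6 = 12
te_I = (9 + 4·11 + 25)/6 = 78/6 = 13

Forward pass:
ES_A = 0; EF_A = 12
ES_B = 0; EF_B = 6
ES_C = 0; EF_C = 7
ES_D = 12; EF_D = 12+8 = 20
ES_E = max(EF_B=6, EF_C=7) = 7; EF_E = 7+2 = 9
ES_F = 6; EF_F = 6+12 = 18
ES_G = max(EF_A=12, EF_C=7) = 12; EF_G = 12+4 = 16
ES_H = max(EF_A=12, EF_B=6) = 12; EF_H = 12+12 = 24
ES_I = max(EF_B=6, EF_D=20, EF_E=9, EF_F=18, EF_G=16, EF_H=24) = 24; EF_I = 24+13 = 37
Expected project duration μ = 37 days. Critical path: A → H → I.

Backward pass:
LF_I = 37; LS_I = 37−13 = 24
LF_H = LS_I = 24; LS_H = 24−12 = 12
LF_G = LS_I = 24; LS_G = 24−4 = 20
LF_F = LS_I = 24; LS_F = 24−12 = 12
LF_E = LS_I = 24; LS_E = 24−2 = 22
LF_D = LS_I = 24; LS_D = 24−8 = 16
LF_C = min(LS_E=22, LS_G=20) = 20; LS_C = 20−7 = 13
LF_B = min(LS_E=22, LS_F=12, LS_H=12, LS_I=24) = 12; LS_B = 12−6 = 6
LF_A = min(LS_D=16, LS_G=20, LS_H=12) = 12; LS_A = 12−12 = 0
Slack_B = LS_B − ES_B = 6 − 0 = 6

6 days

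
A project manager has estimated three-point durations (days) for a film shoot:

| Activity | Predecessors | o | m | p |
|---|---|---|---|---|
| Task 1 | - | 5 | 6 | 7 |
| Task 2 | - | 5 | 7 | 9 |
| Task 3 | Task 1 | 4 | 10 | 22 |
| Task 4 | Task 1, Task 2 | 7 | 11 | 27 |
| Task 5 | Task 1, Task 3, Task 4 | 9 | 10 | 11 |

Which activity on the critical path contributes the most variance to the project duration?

Task 4

te_Task 1 = (5 + 4·6 + 7)/6 = 36/6 = 6; σ²_Task 1 = ((7−5)/6)² = 0.111
te_Task 2 = (5 + 4·7 + 9)/6 = 42/6 = 7; σ²_Task 2 = ((9−5)/6)² = 0.444
te_Task 3 = (4 + 4·10 + 22)/6 = 66/6 = 11; σ²_Task 3 = ((22−4)/6)² = 9.000
te_Task 4 = (7 + 4·11 + 27)/6 = 78/6 = 13; σ²_Task 4 = ((27−7)/6)² = 11.111
te_Task 5 = (9 + 4·10 + 11)/6 = 60/6 = 10; σ²_Task 5 = ((11−9)/6)² = 0.111

Forward pass:
ES_Task 1 = 0; EF_Task 1 = 6
ES_Task 2 = 0; EF_Task 2 = 7
ES_Task 3 = 6; EF_Task 3 = 6+11 = 17
ES_Task 4 = max(EF_Task 1=6, EF_Task 2=7) = 7; EF_Task 4 = 7+13 = 20
ES_Task 5 = max(EF_Task 1=6, EF_Task 3=17, EF_Task 4=20) = 20; EF_Task 5 = 20+10 = 30
Expected project duration μ = 30 days. Critical path: Task 2 → Task 4 → Task 5.

Variances on critical path: σ²_Task 2=0.444, σ²_Task 4=11.111, σ²_Task 5=0.111.
Largest is σ²_Task 4 = 11.111.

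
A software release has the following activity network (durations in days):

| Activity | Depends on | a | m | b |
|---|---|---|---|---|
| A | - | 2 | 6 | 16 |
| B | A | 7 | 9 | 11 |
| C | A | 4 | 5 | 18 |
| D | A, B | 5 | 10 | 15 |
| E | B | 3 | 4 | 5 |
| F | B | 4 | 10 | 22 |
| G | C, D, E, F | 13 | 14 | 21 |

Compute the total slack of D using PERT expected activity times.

te_A = (2 + 4·6 + 16)/6 = 42/6 = 7
te_B = (7 + 4·9 + 11)/6 = 54/6 = 9
te_C = (4 + 4·5 + 18)/6 = 42/6 = 7
te_D = (5 + 4·10 + 15)/6 = 60/6 = 10
te_E = (3 + 4·4 + 5)/6 = 24/6 = 4
te_F = (4 + 4·10 + 22)/6 = 66/6 = 11
te_G = (13 + 4·14 + 21)/6 = 90/6 = 15

Forward pass:
ES_A = 0; EF_A = 7
ES_B = 7; EF_B = 7+9 = 16
ES_C = 7; EF_C = 7+7 = 14
ES_D = max(EF_A=7, EF_B=16) = 16; EF_D = 16+10 = 26
ES_E = 16; EF_E = 16+4 = 20
ES_F = 16; EF_F = 16+11 = 27
ES_G = max(EF_C=14, EF_D=26, EF_E=20, EF_F=27) = 27; EF_G = 27+15 = 42
Expected project duration μ = 42 days. Critical path: A → B → F → G.

Backward pass:
LF_G = 42; LS_G = 42−15 = 27
LF_F = LS_G = 27; LS_F = 27−11 = 16
LF_E = LS_G = 27; LS_E = 27−4 = 23
LF_D = LS_G = 27; LS_D = 27−10 = 17
LF_C = LS_G = 27; LS_C = 27−7 = 20
LF_B = min(LS_D=17, LS_E=23, LS_F=16) = 16; LS_B = 16−9 = 7
LF_A = min(LS_B=7, LS_C=20, LS_D=17) = 7; LS_A = 7−7 = 0
Slack_D = LS_D − ES_D = 17 − 16 = 1

1 days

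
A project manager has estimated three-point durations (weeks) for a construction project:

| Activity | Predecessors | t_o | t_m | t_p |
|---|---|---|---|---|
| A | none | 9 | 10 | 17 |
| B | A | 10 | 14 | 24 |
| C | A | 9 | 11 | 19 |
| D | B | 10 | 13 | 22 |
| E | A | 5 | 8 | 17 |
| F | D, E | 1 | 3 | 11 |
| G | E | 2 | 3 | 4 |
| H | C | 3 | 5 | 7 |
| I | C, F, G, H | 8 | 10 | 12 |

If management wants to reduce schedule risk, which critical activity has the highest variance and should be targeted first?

B

te_A = (9 + 4·10 + 17)/6 = 66/6 = 11; σ²_A = ((17−9)/6)² = 1.778
te_B = (10 + 4·14 + 24)/6 = 90/6 = 15; σ²_B = ((24−10)/6)² = 5.444
te_C = (9 + 4·11 + 19)/6 = 72/6 = 12; σ²_C = ((19−9)/6)² = 2.778
te_D = (10 + 4·13 + 22)/6 = 84/6 = 14; σ²_D = ((22−10)/6)² = 4.000
te_E = (5 + 4·8 + 17)/6 = 54/6 = 9; σ²_E = ((17−5)/6)² = 4.000
te_F = (1 + 4·3 + 11)/6 = 24/6 = 4; σ²_F = ((11−1)/6)² = 2.778
te_G = (2 + 4·3 + 4)/6 = 18/6 = 3; σ²_G = ((4−2)/6)² = 0.111
te_H = (3 + 4·5 + 7)/6 = 30/6 = 5; σ²_H = ((7−3)/6)² = 0.444
te_I = (8 + 4·10 + 12)/6 = 60/6 = 10; σ²_I = ((12−8)/6)² = 0.444

Forward pass:
ES_A = 0; EF_A = 11
ES_B = 11; EF_B = 11+15 = 26
ES_C = 11; EF_C = 11+12 = 23
ES_D = 26; EF_D = 26+14 = 40
ES_E = 11; EF_E = 11+9 = 20
ES_F = max(EF_D=40, EF_E=20) = 40; EF_F = 40+4 = 44
ES_G = 20; EF_G = 20+3 = 23
ES_H = 23; EF_H = 23+5 = 28
ES_I = max(EF_C=23, EF_F=44, EF_G=23, EF_H=28) = 44; EF_I = 44+10 = 54
Expected project duration μ = 54 weeks. Critical path: A → B → D → F → I.

Variances on critical path: σ²_A=1.778, σ²_B=5.444, σ²_D=4.000, σ²_F=2.778, σ²_I=0.444.
Largest is σ²_B = 5.444.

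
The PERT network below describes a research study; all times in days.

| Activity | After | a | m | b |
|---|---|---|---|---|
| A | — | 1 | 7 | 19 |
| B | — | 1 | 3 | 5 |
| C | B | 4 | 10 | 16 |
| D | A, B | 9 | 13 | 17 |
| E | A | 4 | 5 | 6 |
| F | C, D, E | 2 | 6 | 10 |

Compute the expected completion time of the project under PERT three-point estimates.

27 days

te_A = (1 + 4·7 + 19)/6 = 48/6 = 8
te_B = (1 + 4·3 + 5)/6 = 18/6 = 3
te_C = (4 + 4·10 + 16)/6 = 60/6 = 10
te_D = (9 + 4·13 + 17)/6 = 78/6 = 13
te_E = (4 + 4·5 + 6)/6 = 30/6 = 5
te_F = (2 + 4·6 + 10)/6 = 36/6 = 6

Forward pass:
ES_A = 0; EF_A = 8
ES_B = 0; EF_B = 3
ES_C = 3; EF_C = 3+10 = 13
ES_D = max(EF_A=8, EF_B=3) = 8; EF_D = 8+13 = 21
ES_E = 8; EF_E = 8+5 = 13
ES_F = max(EF_C=13, EF_D=21, EF_E=13) = 21; EF_F = 21+6 = 27
Expected project duration μ = 27 days. Critical path: A → D → F.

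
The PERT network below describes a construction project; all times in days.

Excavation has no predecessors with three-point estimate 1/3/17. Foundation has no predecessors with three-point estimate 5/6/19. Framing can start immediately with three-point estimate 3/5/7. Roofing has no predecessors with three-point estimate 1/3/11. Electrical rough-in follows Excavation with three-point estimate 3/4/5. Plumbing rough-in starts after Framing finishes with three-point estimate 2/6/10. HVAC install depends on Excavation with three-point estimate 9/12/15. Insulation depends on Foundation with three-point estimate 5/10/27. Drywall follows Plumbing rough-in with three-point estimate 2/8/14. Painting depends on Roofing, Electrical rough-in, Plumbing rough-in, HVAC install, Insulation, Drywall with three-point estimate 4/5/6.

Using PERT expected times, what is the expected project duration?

te_Excavation = (1 + 4·3 + 17)/6 = 30/6 = 5
te_Foundation = (5 + 4·6 + 19)/6 = 48/6 = 8
te_Framing = (3 + 4·5 + 7)/6 = 30/6 = 5
te_Roofing = (1 + 4·3 + 11)/6 = 24/6 = 4
te_Electrical rough-in = (3 + 4·4 + 5)/6 = 24/6 = 4
te_Plumbing rough-in = (2 + 4·6 + 10)/6 = 36/6 = 6
te_HVAC install = (9 + 4·12 + 15)/6 = 72/6 = 12
te_Insulation = (5 + 4·10 + 27)/6 = 72/6 = 12
te_Drywall = (2 + 4·8 + 14)/6 = 48/6 = 8
te_Painting = (4 + 4·5 + 6)/6 = 30/6 = 5

Forward pass:
ES_Excavation = 0; EF_Excavation = 5
ES_Foundation = 0; EF_Foundation = 8
ES_Framing = 0; EF_Framing = 5
ES_Roofing = 0; EF_Roofing = 4
ES_Electrical rough-in = 5; EF_Electrical rough-in = 5+4 = 9
ES_Plumbing rough-in = 5; EF_Plumbing rough-in = 5+6 = 11
ES_HVAC install = 5; EF_HVAC install = 5+12 = 17
ES_Insulation = 8; EF_Insulation = 8+12 = 20
ES_Drywall = 11; EF_Drywall = 11+8 = 19
ES_Painting = max(EF_Roofing=4, EF_Electrical rough-in=9, EF_Plumbing rough-in=11, EF_HVAC install=17, EF_Insulation=20, EF_Drywall=19) = 20; EF_Painting = 20+5 = 25
Expected project duration μ = 25 days. Critical path: Foundation → Insulation → Painting.

25 days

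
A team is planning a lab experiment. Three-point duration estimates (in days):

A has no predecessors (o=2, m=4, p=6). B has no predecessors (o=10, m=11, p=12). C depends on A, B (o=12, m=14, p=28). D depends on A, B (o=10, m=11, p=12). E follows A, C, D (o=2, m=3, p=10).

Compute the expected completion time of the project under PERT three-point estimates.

te_A = (2 + 4·4 + 6)/6 = 24/6 = 4
te_B = (10 + 4·11 + 12)/6 = 66/6 = 11
te_C = (12 + 4·14 + 28)/6 = 96/6 = 16
te_D = (10 + 4·11 + 12)/6 = 66/6 = 11
te_E = (2 + 4·3 + 10)/6 = 24/6 = 4

Forward pass:
ES_A = 0; EF_A = 4
ES_B = 0; EF_B = 11
ES_C = max(EF_A=4, EF_B=11) = 11; EF_C = 11+16 = 27
ES_D = max(EF_A=4, EF_B=11) = 11; EF_D = 11+11 = 22
ES_E = max(EF_A=4, EF_C=27, EF_D=22) = 27; EF_E = 27+4 = 31
Expected project duration μ = 31 days. Critical path: B → C → E.

31 days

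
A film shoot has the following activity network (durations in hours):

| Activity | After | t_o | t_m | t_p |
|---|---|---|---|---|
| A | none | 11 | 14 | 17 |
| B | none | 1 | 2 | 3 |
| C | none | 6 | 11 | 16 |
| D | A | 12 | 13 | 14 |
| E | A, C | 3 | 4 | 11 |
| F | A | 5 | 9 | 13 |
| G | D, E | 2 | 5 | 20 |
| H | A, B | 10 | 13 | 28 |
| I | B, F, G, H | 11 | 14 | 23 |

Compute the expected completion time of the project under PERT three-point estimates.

te_A = (11 + 4·14 + 17)/6 = 84/6 = 14
te_B = (1 + 4·2 + 3)/6 = 12/6 = 2
te_C = (6 + 4·11 + 16)/6 = 66/6 = 11
te_D = (12 + 4·13 + 14)/6 = 78/6 = 13
te_E = (3 + 4·4 + 11)/6 = 30/6 = 5
te_F = (5 + 4·9 + 13)/6 = 54/6 = 9
te_G = (2 + 4·5 + 20)/6 = 42/6 = 7
te_H = (10 + 4·13 + 28)/6 = 90/6 = 15
te_I = (11 + 4·14 + 23)/6 = 90/6 = 15

Forward pass:
ES_A = 0; EF_A = 14
ES_B = 0; EF_B = 2
ES_C = 0; EF_C = 11
ES_D = 14; EF_D = 14+13 = 27
ES_E = max(EF_A=14, EF_C=11) = 14; EF_E = 14+5 = 19
ES_F = 14; EF_F = 14+9 = 23
ES_G = max(EF_D=27, EF_E=19) = 27; EF_G = 27+7 = 34
ES_H = max(EF_A=14, EF_B=2) = 14; EF_H = 14+15 = 29
ES_I = max(EF_B=2, EF_F=23, EF_G=34, EF_H=29) = 34; EF_I = 34+15 = 49
Expected project duration μ = 49 hours. Critical path: A → D → G → I.

49 hours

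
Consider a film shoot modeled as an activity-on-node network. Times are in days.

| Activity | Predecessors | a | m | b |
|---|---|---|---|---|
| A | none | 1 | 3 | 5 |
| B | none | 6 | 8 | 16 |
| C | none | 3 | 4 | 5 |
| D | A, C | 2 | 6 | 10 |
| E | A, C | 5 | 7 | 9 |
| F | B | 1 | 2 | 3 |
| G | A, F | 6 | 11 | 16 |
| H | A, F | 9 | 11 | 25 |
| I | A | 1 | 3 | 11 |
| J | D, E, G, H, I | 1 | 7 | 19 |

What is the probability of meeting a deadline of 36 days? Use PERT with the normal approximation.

0.821

te_A = (1 + 4·3 + 5)/6 = 18/6 = 3; σ²_A = ((5−1)/6)² = 0.444
te_B = (6 + 4·8 + 16)/6 = 54/6 = 9; σ²_B = ((16−6)/6)² = 2.778
te_C = (3 + 4·4 + 5)/6 = 24/6 = 4; σ²_C = ((5−3)/6)² = 0.111
te_D = (2 + 4·6 + 10)/6 = 36/6 = 6; σ²_D = ((10−2)/6)² = 1.778
te_E = (5 + 4·7 + 9)/6 = 42/6 = 7; σ²_E = ((9−5)/6)² = 0.444
te_F = (1 + 4·2 + 3)/6 = 12/6 = 2; σ²_F = ((3−1)/6)² = 0.111
te_G = (6 + 4·11 + 16)/6 = 66/6 = 11; σ²_G = ((16−6)/6)² = 2.778
te_H = (9 + 4·11 + 25)/6 = 78/6 = 13; σ²_H = ((25−9)/6)² = 7.111
te_I = (1 + 4·3 + 11)/6 = 24/6 = 4; σ²_I = ((11−1)/6)² = 2.778
te_J = (1 + 4·7 + 19)/6 = 48/6 = 8; σ²_J = ((19−1)/6)² = 9.000

Forward pass:
ES_A = 0; EF_A = 3
ES_B = 0; EF_B = 9
ES_C = 0; EF_C = 4
ES_D = max(EF_A=3, EF_C=4) = 4; EF_D = 4+6 = 10
ES_E = max(EF_A=3, EF_C=4) = 4; EF_E = 4+7 = 11
ES_F = 9; EF_F = 9+2 = 11
ES_G = max(EF_A=3, EF_F=11) = 11; EF_G = 11+11 = 22
ES_H = max(EF_A=3, EF_F=11) = 11; EF_H = 11+13 = 24
ES_I = 3; EF_I = 3+4 = 7
ES_J = max(EF_D=10, EF_E=11, EF_G=22, EF_H=24, EF_I=7) = 24; EF_J = 24+8 = 32
Expected project duration μ = 32 days. Critical path: B → F → H → J.

Variance along critical path = 2.778 + 0.111 + 7.111 + 9.000 = 19.000; σ = √19.000 = 4.359 days.
Z = (36 − 32) / 4.359 = 0.918
P(T ≤ 36) = Φ(0.918) ≈ 0.821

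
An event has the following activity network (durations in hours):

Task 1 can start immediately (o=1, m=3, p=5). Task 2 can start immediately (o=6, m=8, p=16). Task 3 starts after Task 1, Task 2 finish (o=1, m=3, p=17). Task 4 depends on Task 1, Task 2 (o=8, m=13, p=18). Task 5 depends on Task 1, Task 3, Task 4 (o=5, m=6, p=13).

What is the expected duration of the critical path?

29 hours

te_Task 1 = (1 + 4·3 + 5)/6 = 18/6 = 3
te_Task 2 = (6 + 4·8 + 16)/6 = 54/6 = 9
te_Task 3 = (1 + 4·3 + 17)/6 = 30/6 = 5
te_Task 4 = (8 + 4·13 + 18)/6 = 78/6 = 13
te_Task 5 = (5 + 4·6 + 13)/6 = 42/6 = 7

Forward pass:
ES_Task 1 = 0; EF_Task 1 = 3
ES_Task 2 = 0; EF_Task 2 = 9
ES_Task 3 = max(EF_Task 1=3, EF_Task 2=9) = 9; EF_Task 3 = 9+5 = 14
ES_Task 4 = max(EF_Task 1=3, EF_Task 2=9) = 9; EF_Task 4 = 9+13 = 22
ES_Task 5 = max(EF_Task 1=3, EF_Task 3=14, EF_Task 4=22) = 22; EF_Task 5 = 22+7 = 29
Expected project duration μ = 29 hours. Critical path: Task 2 → Task 4 → Task 5.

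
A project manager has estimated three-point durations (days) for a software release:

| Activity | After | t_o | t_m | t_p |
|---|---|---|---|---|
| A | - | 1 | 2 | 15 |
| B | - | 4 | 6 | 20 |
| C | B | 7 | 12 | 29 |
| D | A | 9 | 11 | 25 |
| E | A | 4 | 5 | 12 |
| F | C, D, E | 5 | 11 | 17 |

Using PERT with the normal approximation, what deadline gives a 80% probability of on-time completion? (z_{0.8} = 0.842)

te_A = (1 + 4·2 + 15)/6 = 24/6 = 4; σ²_A = ((15−1)/6)² = 5.444
te_B = (4 + 4·6 + 20)/6 = 48/6 = 8; σ²_B = ((20−4)/6)² = 7.111
te_C = (7 + 4·12 + 29)/6 = 84/6 = 14; σ²_C = ((29−7)/6)² = 13.444
te_D = (9 + 4·11 + 25)/6 = 78/6 = 13; σ²_D = ((25−9)/6)² = 7.111
te_E = (4 + 4·5 + 12)/6 = 36/6 = 6; σ²_E = ((12−4)/6)² = 1.778
te_F = (5 + 4·11 + 17)/6 = 66/6 = 11; σ²_F = ((17−5)/6)² = 4.000

Forward pass:
ES_A = 0; EF_A = 4
ES_B = 0; EF_B = 8
ES_C = 8; EF_C = 8+14 = 22
ES_D = 4; EF_D = 4+13 = 17
ES_E = 4; EF_E = 4+6 = 10
ES_F = max(EF_C=22, EF_D=17, EF_E=10) = 22; EF_F = 22+11 = 33
Expected project duration μ = 33 days. Critical path: B → C → F.

Variance along critical path = 7.111 + 13.444 + 4.000 = 24.556; σ = 4.955 days.
D = μ + z·σ = 33 + 0.842·4.955 = 37.2 days

37.2 days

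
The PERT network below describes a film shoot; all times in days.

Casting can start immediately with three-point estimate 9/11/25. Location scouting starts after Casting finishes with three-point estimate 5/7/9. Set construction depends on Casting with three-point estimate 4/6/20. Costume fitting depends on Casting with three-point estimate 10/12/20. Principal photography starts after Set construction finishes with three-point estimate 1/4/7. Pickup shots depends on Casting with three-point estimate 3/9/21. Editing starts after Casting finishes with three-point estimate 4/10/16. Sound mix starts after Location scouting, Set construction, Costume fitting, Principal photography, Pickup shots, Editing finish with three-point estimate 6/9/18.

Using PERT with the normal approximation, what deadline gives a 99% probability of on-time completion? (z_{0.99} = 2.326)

44.7 days

te_Casting = (9 + 4·11 + 25)/6 = 78/6 = 13; σ²_Casting = ((25−9)/6)² = 7.111
te_Location scouting = (5 + 4·7 + 9)/6 = 42/6 = 7; σ²_Location scouting = ((9−5)/6)² = 0.444
te_Set construction = (4 + 4·6 + 20)/6 = 48/6 = 8; σ²_Set construction = ((20−4)/6)² = 7.111
te_Costume fitting = (10 + 4·12 + 20)/6 = 78/6 = 13; σ²_Costume fitting = ((20−10)/6)² = 2.778
te_Principal photography = (1 + 4·4 + 7)/6 = 24/6 = 4; σ²_Principal photography = ((7−1)/6)² = 1.000
te_Pickup shots = (3 + 4·9 + 21)/6 = 60/6 = 10; σ²_Pickup shots = ((21−3)/6)² = 9.000
te_Editing = (4 + 4·10 + 16)/6 = 60/6 = 10; σ²_Editing = ((16−4)/6)² = 4.000
te_Sound mix = (6 + 4·9 + 18)/6 = 60/6 = 10; σ²_Sound mix = ((18−6)/6)² = 4.000

Forward pass:
ES_Casting = 0; EF_Casting = 13
ES_Location scouting = 13; EF_Location scouting = 13+7 = 20
ES_Set construction = 13; EF_Set construction = 13+8 = 21
ES_Costume fitting = 13; EF_Costume fitting = 13+13 = 26
ES_Principal photography = 21; EF_Principal photography = 21+4 = 25
ES_Pickup shots = 13; EF_Pickup shots = 13+10 = 23
ES_Editing = 13; EF_Editing = 13+10 = 23
ES_Sound mix = max(EF_Location scouting=20, EF_Set construction=21, EF_Costume fitting=26, EF_Principal photography=25, EF_Pickup shots=23, EF_Editing=23) = 26; EF_Sound mix = 26+10 = 36
Expected project duration μ = 36 days. Critical path: Casting → Costume fitting → Sound mix.

Variance along critical path = 7.111 + 2.778 + 4.000 = 13.889; σ = 3.727 days.
D = μ + z·σ = 36 + 2.326·3.727 = 44.7 days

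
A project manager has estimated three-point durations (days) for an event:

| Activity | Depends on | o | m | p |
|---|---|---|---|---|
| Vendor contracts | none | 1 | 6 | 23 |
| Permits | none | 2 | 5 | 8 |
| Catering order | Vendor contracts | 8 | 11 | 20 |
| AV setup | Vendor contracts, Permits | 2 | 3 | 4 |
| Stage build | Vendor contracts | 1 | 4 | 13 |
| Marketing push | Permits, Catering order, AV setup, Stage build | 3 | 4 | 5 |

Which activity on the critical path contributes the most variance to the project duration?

Vendor contracts

te_Vendor contracts = (1 + 4·6 + 23)/6 = 48/6 = 8; σ²_Vendor contracts = ((23−1)/6)² = 13.444
te_Permits = (2 + 4·5 + 8)/6 = 30/6 = 5; σ²_Permits = ((8−2)/6)² = 1.000
te_Catering order = (8 + 4·11 + 20)/6 = 72/6 = 12; σ²_Catering order = ((20−8)/6)² = 4.000
te_AV setup = (2 + 4·3 + 4)/6 = 18/6 = 3; σ²_AV setup = ((4−2)/6)² = 0.111
te_Stage build = (1 + 4·4 + 13)/6 = 30/6 = 5; σ²_Stage build = ((13−1)/6)² = 4.000
te_Marketing push = (3 + 4·4 + 5)/6 = 24/6 = 4; σ²_Marketing push = ((5−3)/6)² = 0.111

Forward pass:
ES_Vendor contracts = 0; EF_Vendor contracts = 8
ES_Permits = 0; EF_Permits = 5
ES_Catering order = 8; EF_Catering order = 8+12 = 20
ES_AV setup = max(EF_Vendor contracts=8, EF_Permits=5) = 8; EF_AV setup = 8+3 = 11
ES_Stage build = 8; EF_Stage build = 8+5 = 13
ES_Marketing push = max(EF_Permits=5, EF_Catering order=20, EF_AV setup=11, EF_Stage build=13) = 20; EF_Marketing push = 20+4 = 24
Expected project duration μ = 24 days. Critical path: Vendor contracts → Catering order → Marketing push.

Variances on critical path: σ²_Vendor contracts=13.444, σ²_Catering order=4.000, σ²_Marketing push=0.111.
Largest is σ²_Vendor contracts = 13.444.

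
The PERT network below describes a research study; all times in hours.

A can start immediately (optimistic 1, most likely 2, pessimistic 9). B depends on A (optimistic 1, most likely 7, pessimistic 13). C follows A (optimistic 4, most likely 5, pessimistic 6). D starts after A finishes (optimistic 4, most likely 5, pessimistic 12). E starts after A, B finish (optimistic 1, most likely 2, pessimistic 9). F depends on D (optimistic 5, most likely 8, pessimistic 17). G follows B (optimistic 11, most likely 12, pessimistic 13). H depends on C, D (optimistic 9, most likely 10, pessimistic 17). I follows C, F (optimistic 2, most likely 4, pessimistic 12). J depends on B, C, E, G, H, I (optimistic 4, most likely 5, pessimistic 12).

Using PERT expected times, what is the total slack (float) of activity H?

3 hours

te_A = (1 + 4·2 + 9)/6 = 18/6 = 3
te_B = (1 + 4·7 + 13)/6 = 42/6 = 7
te_C = (4 + 4·5 + 6)/6 = 30/6 = 5
te_D = (4 + 4·5 + 12)/6 = 36/6 = 6
te_E = (1 + 4·2 + 9)/6 = 18/6 = 3
te_F = (5 + 4·8 + 17)/6 = 54/6 = 9
te_G = (11 + 4·12 + 13)/6 = 72/6 = 12
te_H = (9 + 4·10 + 17)/6 = 66/6 = 11
te_I = (2 + 4·4 + 12)/6 = 30/6 = 5
te_J = (4 + 4·5 + 12)/6 = 36/6 = 6

Forward pass:
ES_A = 0; EF_A = 3
ES_B = 3; EF_B = 3+7 = 10
ES_C = 3; EF_C = 3+5 = 8
ES_D = 3; EF_D = 3+6 = 9
ES_E = max(EF_A=3, EF_B=10) = 10; EF_E = 10+3 = 13
ES_F = 9; EF_F = 9+9 = 18
ES_G = 10; EF_G = 10+12 = 22
ES_H = max(EF_C=8, EF_D=9) = 9; EF_H = 9+11 = 20
ES_I = max(EF_C=8, EF_F=18) = 18; EF_I = 18+5 = 23
ES_J = max(EF_B=10, EF_C=8, EF_E=13, EF_G=22, EF_H=20, EF_I=23) = 23; EF_J = 23+6 = 29
Expected project duration μ = 29 hours. Critical path: A → D → F → I → J.

Backward pass:
LF_J = 29; LS_J = 29−6 = 23
LF_I = LS_J = 23; LS_I = 23−5 = 18
LF_H = LS_J = 23; LS_H = 23−11 = 12
LF_G = LS_J = 23; LS_G = 23−12 = 11
LF_F = LS_I = 18; LS_F = 18−9 = 9
LF_E = LS_J = 23; LS_E = 23−3 = 20
LF_D = min(LS_F=9, LS_H=12) = 9; LS_D = 9−6 = 3
LF_C = min(LS_H=12, LS_I=18, LS_J=23) = 12; LS_C = 12−5 = 7
LF_B = min(LS_E=20, LS_G=11, LS_J=23) = 11; LS_B = 11−7 = 4
LF_A = min(LS_B=4, LS_C=7, LS_D=3, LS_E=20) = 3; LS_A = 3−3 = 0
Slack_H = LS_H − ES_H = 12 − 9 = 3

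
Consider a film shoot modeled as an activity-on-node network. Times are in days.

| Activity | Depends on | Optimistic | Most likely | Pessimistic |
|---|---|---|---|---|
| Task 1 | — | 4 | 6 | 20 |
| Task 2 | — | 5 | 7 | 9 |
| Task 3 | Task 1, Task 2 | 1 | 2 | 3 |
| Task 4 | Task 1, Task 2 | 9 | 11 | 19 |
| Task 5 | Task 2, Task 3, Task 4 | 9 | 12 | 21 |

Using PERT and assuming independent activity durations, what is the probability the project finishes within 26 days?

0.030

te_Task 1 = (4 + 4·6 + 20)/6 = 48/6 = 8; σ²_Task 1 = ((20−4)/6)² = 7.111
te_Task 2 = (5 + 4·7 + 9)/6 = 42/6 = 7; σ²_Task 2 = ((9−5)/6)² = 0.444
te_Task 3 = (1 + 4·2 + 3)/6 = 12/6 = 2; σ²_Task 3 = ((3−1)/6)² = 0.111
te_Task 4 = (9 + 4·11 + 19)/6 = 72/6 = 12; σ²_Task 4 = ((19−9)/6)² = 2.778
te_Task 5 = (9 + 4·12 + 21)/6 = 78/6 = 13; σ²_Task 5 = ((21−9)/6)² = 4.000

Forward pass:
ES_Task 1 = 0; EF_Task 1 = 8
ES_Task 2 = 0; EF_Task 2 = 7
ES_Task 3 = max(EF_Task 1=8, EF_Task 2=7) = 8; EF_Task 3 = 8+2 = 10
ES_Task 4 = max(EF_Task 1=8, EF_Task 2=7) = 8; EF_Task 4 = 8+12 = 20
ES_Task 5 = max(EF_Task 2=7, EF_Task 3=10, EF_Task 4=20) = 20; EF_Task 5 = 20+13 = 33
Expected project duration μ = 33 days. Critical path: Task 1 → Task 4 → Task 5.

Variance along critical path = 7.111 + 2.778 + 4.000 = 13.889; σ = √13.889 = 3.727 days.
Z = (26 − 33) / 3.727 = -1.878
P(T ≤ 26) = Φ(-1.878) ≈ 0.030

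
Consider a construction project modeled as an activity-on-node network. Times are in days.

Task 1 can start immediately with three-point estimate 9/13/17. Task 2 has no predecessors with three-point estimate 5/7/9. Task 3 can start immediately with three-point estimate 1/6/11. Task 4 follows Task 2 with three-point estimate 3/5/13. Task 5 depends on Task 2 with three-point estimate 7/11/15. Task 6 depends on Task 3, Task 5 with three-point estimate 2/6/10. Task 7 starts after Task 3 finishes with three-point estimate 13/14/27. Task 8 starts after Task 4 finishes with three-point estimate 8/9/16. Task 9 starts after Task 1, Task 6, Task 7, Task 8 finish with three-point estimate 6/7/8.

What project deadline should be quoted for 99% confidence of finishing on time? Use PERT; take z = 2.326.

35.7 days

te_Task 1 = (9 + 4·13 + 17)/6 = 78/6 = 13; σ²_Task 1 = ((17−9)/6)² = 1.778
te_Task 2 = (5 + 4·7 + 9)/6 = 42/6 = 7; σ²_Task 2 = ((9−5)/6)² = 0.444
te_Task 3 = (1 + 4·6 + 11)/6 = 36/6 = 6; σ²_Task 3 = ((11−1)/6)² = 2.778
te_Task 4 = (3 + 4·5 + 13)/6 = 36/6 = 6; σ²_Task 4 = ((13−3)/6)² = 2.778
te_Task 5 = (7 + 4·11 + 15)/6 = 66/6 = 11; σ²_Task 5 = ((15−7)/6)² = 1.778
te_Task 6 = (2 + 4·6 + 10)/6 = 36/6 = 6; σ²_Task 6 = ((10−2)/6)² = 1.778
te_Task 7 = (13 + 4·14 + 27)/6 = 96/6 = 16; σ²_Task 7 = ((27−13)/6)² = 5.444
te_Task 8 = (8 + 4·9 + 16)/6 = 60/6 = 10; σ²_Task 8 = ((16−8)/6)² = 1.778
te_Task 9 = (6 + 4·7 + 8)/6 = 42/6 = 7; σ²_Task 9 = ((8−6)/6)² = 0.111

Forward pass:
ES_Task 1 = 0; EF_Task 1 = 13
ES_Task 2 = 0; EF_Task 2 = 7
ES_Task 3 = 0; EF_Task 3 = 6
ES_Task 4 = 7; EF_Task 4 = 7+6 = 13
ES_Task 5 = 7; EF_Task 5 = 7+11 = 18
ES_Task 6 = max(EF_Task 3=6, EF_Task 5=18) = 18; EF_Task 6 = 18+6 = 24
ES_Task 7 = 6; EF_Task 7 = 6+16 = 22
ES_Task 8 = 13; EF_Task 8 = 13+10 = 23
ES_Task 9 = max(EF_Task 1=13, EF_Task 6=24, EF_Task 7=22, EF_Task 8=23) = 24; EF_Task 9 = 24+7 = 31
Expected project duration μ = 31 days. Critical path: Task 2 → Task 5 → Task 6 → Task 9.

Variance along critical path = 0.444 + 1.778 + 1.778 + 0.111 = 4.111; σ = 2.028 days.
D = μ + z·σ = 31 + 2.326·2.028 = 35.7 days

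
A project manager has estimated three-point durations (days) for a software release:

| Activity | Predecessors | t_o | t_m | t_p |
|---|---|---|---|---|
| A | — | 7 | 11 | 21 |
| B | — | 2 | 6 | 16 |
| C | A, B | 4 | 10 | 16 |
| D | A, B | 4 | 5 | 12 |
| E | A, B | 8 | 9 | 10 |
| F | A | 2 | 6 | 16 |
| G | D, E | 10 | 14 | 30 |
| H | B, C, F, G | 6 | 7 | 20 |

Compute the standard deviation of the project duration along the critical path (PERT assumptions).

4.70 days

te_A = (7 + 4·11 + 21)/6 = 72/6 = 12; σ²_A = ((21−7)/6)² = 5.444
te_B = (2 + 4·6 + 16)/6 = 42/6 = 7; σ²_B = ((16−2)/6)² = 5.444
te_C = (4 + 4·10 + 16)/6 = 60/6 = 10; σ²_C = ((16−4)/6)² = 4.000
te_D = (4 + 4·5 + 12)/6 = 36/6 = 6; σ²_D = ((12−4)/6)² = 1.778
te_E = (8 + 4·9 + 10)/6 = 54/6 = 9; σ²_E = ((10−8)/6)² = 0.111
te_F = (2 + 4·6 + 16)/6 = 42/6 = 7; σ²_F = ((16−2)/6)² = 5.444
te_G = (10 + 4·14 + 30)/6 = 96/6 = 16; σ²_G = ((30−10)/6)² = 11.111
te_H = (6 + 4·7 + 20)/6 = 54/6 = 9; σ²_H = ((20−6)/6)² = 5.444

Forward pass:
ES_A = 0; EF_A = 12
ES_B = 0; EF_B = 7
ES_C = max(EF_A=12, EF_B=7) = 12; EF_C = 12+10 = 22
ES_D = max(EF_A=12, EF_B=7) = 12; EF_D = 12+6 = 18
ES_E = max(EF_A=12, EF_B=7) = 12; EF_E = 12+9 = 21
ES_F = 12; EF_F = 12+7 = 19
ES_G = max(EF_D=18, EF_E=21) = 21; EF_G = 21+16 = 37
ES_H = max(EF_B=7, EF_C=22, EF_F=19, EF_G=37) = 37; EF_H = 37+9 = 46
Expected project duration μ = 46 days. Critical path: A → E → G → H.

Variance along critical path = 5.444 + 0.111 + 11.111 + 5.444 = 22.111
σ = √22.111 = 4.702 days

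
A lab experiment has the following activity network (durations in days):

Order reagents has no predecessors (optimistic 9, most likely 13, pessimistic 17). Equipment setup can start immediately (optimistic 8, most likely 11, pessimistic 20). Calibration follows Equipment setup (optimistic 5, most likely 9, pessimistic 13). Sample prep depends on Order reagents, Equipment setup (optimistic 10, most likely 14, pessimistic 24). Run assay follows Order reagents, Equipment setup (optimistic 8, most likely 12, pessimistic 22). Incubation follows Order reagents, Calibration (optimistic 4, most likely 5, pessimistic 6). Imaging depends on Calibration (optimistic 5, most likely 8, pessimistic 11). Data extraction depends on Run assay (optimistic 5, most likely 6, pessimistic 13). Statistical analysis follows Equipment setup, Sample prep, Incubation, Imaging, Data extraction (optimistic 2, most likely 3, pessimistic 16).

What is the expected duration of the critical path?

te_Order reagents = (9 + 4·13 + 17)/6 = 78/6 = 13
te_Equipment setup = (8 + 4·11 + 20)/6 = 72/6 = 12
te_Calibration = (5 + 4·9 + 13)/6 = 54/6 = 9
te_Sample prep = (10 + 4·14 + 24)/6 = 90/6 = 15
te_Run assay = (8 + 4·12 + 22)/6 = 78/6 = 13
te_Incubation = (4 + 4·5 + 6)/6 = 30/6 = 5
te_Imaging = (5 + 4·8 + 11)/6 = 48/6 = 8
te_Data extraction = (5 + 4·6 + 13)/6 = 42/6 = 7
te_Statistical analysis = (2 + 4·3 + 16)/6 = 30/6 = 5

Forward pass:
ES_Order reagents = 0; EF_Order reagents = 13
ES_Equipment setup = 0; EF_Equipment setup = 12
ES_Calibration = 12; EF_Calibration = 12+9 = 21
ES_Sample prep = max(EF_Order reagents=13, EF_Equipment setup=12) = 13; EF_Sample prep = 13+15 = 28
ES_Run assay = max(EF_Order reagents=13, EF_Equipment setup=12) = 13; EF_Run assay = 13+13 = 26
ES_Incubation = max(EF_Order reagents=13, EF_Calibration=21) = 21; EF_Incubation = 21+5 = 26
ES_Imaging = 21; EF_Imaging = 21+8 = 29
ES_Data extraction = 26; EF_Data extraction = 26+7 = 33
ES_Statistical analysis = max(EF_Equipment setup=12, EF_Sample prep=28, EF_Incubation=26, EF_Imaging=29, EF_Data extraction=33) = 33; EF_Statistical analysis = 33+5 = 38
Expected project duration μ = 38 days. Critical path: Order reagents → Run assay → Data extraction → Statistical analysis.

38 days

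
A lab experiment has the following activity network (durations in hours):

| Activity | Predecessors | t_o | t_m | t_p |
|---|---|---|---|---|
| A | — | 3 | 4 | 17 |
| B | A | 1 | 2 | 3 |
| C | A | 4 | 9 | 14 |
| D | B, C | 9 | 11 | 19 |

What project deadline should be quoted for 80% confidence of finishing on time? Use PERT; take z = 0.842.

29.8 hours

te_A = (3 + 4·4 + 17)/6 = 36/6 = 6; σ²_A = ((17−3)/6)² = 5.444
te_B = (1 + 4·2 + 3)/6 = 12/6 = 2; σ²_B = ((3−1)/6)² = 0.111
te_C = (4 + 4·9 + 14)/6 = 54/6 = 9; σ²_C = ((14−4)/6)² = 2.778
te_D = (9 + 4·11 + 19)/6 = 72/6 = 12; σ²_D = ((19−9)/6)² = 2.778

Forward pass:
ES_A = 0; EF_A = 6
ES_B = 6; EF_B = 6+2 = 8
ES_C = 6; EF_C = 6+9 = 15
ES_D = max(EF_B=8, EF_C=15) = 15; EF_D = 15+12 = 27
Expected project duration μ = 27 hours. Critical path: A → C → D.

Variance along critical path = 5.444 + 2.778 + 2.778 = 11.000; σ = 3.317 hours.
D = μ + z·σ = 27 + 0.842·3.317 = 29.8 hours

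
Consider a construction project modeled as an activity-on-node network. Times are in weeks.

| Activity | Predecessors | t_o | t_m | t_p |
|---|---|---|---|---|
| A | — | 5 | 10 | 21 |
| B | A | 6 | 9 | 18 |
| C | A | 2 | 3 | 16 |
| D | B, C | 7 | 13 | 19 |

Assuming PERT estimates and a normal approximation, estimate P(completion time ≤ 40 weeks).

te_A = (5 + 4·10 + 21)/6 = 66/6 = 11; σ²_A = ((21−5)/6)² = 7.111
te_B = (6 + 4·9 + 18)/6 = 60/6 = 10; σ²_B = ((18−6)/6)² = 4.000
te_C = (2 + 4·3 + 16)/6 = 30/6 = 5; σ²_C = ((16−2)/6)² = 5.444
te_D = (7 + 4·13 + 19)/6 = 78/6 = 13; σ²_D = ((19−7)/6)² = 4.000

Forward pass:
ES_A = 0; EF_A = 11
ES_B = 11; EF_B = 11+10 = 21
ES_C = 11; EF_C = 11+5 = 16
ES_D = max(EF_B=21, EF_C=16) = 21; EF_D = 21+13 = 34
Expected project duration μ = 34 weeks. Critical path: A → B → D.

Variance along critical path = 7.111 + 4.000 + 4.000 = 15.111; σ = √15.111 = 3.887 weeks.
Z = (40 − 34) / 3.887 = 1.543
P(T ≤ 40) = Φ(1.543) ≈ 0.939

0.939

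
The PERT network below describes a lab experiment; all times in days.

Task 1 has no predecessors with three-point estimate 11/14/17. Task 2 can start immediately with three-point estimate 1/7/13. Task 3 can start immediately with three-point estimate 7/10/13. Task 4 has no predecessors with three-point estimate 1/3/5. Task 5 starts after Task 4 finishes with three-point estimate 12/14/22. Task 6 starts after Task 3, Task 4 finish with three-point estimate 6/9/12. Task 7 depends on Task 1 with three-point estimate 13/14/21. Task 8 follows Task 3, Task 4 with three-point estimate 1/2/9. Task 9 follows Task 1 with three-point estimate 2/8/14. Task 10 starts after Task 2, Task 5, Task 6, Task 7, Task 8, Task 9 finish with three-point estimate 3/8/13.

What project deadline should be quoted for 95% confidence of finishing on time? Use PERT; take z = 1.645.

te_Task 1 = (11 + 4·14 + 17)/6 = 84/6 = 14; σ²_Task 1 = ((17−11)/6)² = 1.000
te_Task 2 = (1 + 4·7 + 13)/6 = 42/6 = 7; σ²_Task 2 = ((13−1)/6)² = 4.000
te_Task 3 = (7 + 4·10 + 13)/6 = 60/6 = 10; σ²_Task 3 = ((13−7)/6)² = 1.000
te_Task 4 = (1 + 4·3 + 5)/6 = 18/6 = 3; σ²_Task 4 = ((5−1)/6)² = 0.444
te_Task 5 = (12 + 4·14 + 22)/6 = 90/6 = 15; σ²_Task 5 = ((22−12)/6)² = 2.778
te_Task 6 = (6 + 4·9 + 12)/6 = 54/6 = 9; σ²_Task 6 = ((12−6)/6)² = 1.000
te_Task 7 = (13 + 4·14 + 21)/6 = 90/6 = 15; σ²_Task 7 = ((21−13)/6)² = 1.778
te_Task 8 = (1 + 4·2 + 9)/6 = 18/6 = 3; σ²_Task 8 = ((9−1)/6)² = 1.778
te_Task 9 = (2 + 4·8 + 14)/6 = 48/6 = 8; σ²_Task 9 = ((14−2)/6)² = 4.000
te_Task 10 = (3 + 4·8 + 13)/6 = 48/6 = 8; σ²_Task 10 = ((13−3)/6)² = 2.778

Forward pass:
ES_Task 1 = 0; EF_Task 1 = 14
ES_Task 2 = 0; EF_Task 2 = 7
ES_Task 3 = 0; EF_Task 3 = 10
ES_Task 4 = 0; EF_Task 4 = 3
ES_Task 5 = 3; EF_Task 5 = 3+15 = 18
ES_Task 6 = max(EF_Task 3=10, EF_Task 4=3) = 10; EF_Task 6 = 10+9 = 19
ES_Task 7 = 14; EF_Task 7 = 14+15 = 29
ES_Task 8 = max(EF_Task 3=10, EF_Task 4=3) = 10; EF_Task 8 = 10+3 = 13
ES_Task 9 = 14; EF_Task 9 = 14+8 = 22
ES_Task 10 = max(EF_Task 2=7, EF_Task 5=18, EF_Task 6=19, EF_Task 7=29, EF_Task 8=13, EF_Task 9=22) = 29; EF_Task 10 = 29+8 = 37
Expected project duration μ = 37 days. Critical path: Task 1 → Task 7 → Task 10.

Variance along critical path = 1.000 + 1.778 + 2.778 = 5.556; σ = 2.357 days.
D = μ + z·σ = 37 + 1.645·2.357 = 40.9 days

40.9 days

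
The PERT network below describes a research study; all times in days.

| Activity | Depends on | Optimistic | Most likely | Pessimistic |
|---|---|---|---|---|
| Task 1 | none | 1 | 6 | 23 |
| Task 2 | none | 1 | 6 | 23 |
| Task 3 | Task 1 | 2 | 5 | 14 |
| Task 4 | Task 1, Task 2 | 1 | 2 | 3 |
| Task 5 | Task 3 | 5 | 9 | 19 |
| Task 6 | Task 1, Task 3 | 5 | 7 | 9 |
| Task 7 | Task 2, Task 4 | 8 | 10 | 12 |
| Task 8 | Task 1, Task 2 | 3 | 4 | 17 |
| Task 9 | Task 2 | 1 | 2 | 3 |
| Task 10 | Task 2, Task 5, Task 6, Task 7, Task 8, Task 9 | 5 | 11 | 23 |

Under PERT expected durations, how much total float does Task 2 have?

te_Task 1 = (1 + 4·6 + 23)/6 = 48/6 = 8
te_Task 2 = (1 + 4·6 + 23)/6 = 48/6 = 8
te_Task 3 = (2 + 4·5 + 14)/6 = 36/6 = 6
te_Task 4 = (1 + 4·2 + 3)/6 = 12/6 = 2
te_Task 5 = (5 + 4·9 + 19)/6 = 60/6 = 10
te_Task 6 = (5 + 4·7 + 9)/6 = 42/6 = 7
te_Task 7 = (8 + 4·10 + 12)/6 = 60/6 = 10
te_Task 8 = (3 + 4·4 + 17)/6 = 36/6 = 6
te_Task 9 = (1 + 4·2 + 3)/6 = 12/6 = 2
te_Task 10 = (5 + 4·11 + 23)/6 = 72/6 = 12

Forward pass:
ES_Task 1 = 0; EF_Task 1 = 8
ES_Task 2 = 0; EF_Task 2 = 8
ES_Task 3 = 8; EF_Task 3 = 8+6 = 14
ES_Task 4 = max(EF_Task 1=8, EF_Task 2=8) = 8; EF_Task 4 = 8+2 = 10
ES_Task 5 = 14; EF_Task 5 = 14+10 = 24
ES_Task 6 = max(EF_Task 1=8, EF_Task 3=14) = 14; EF_Task 6 = 14+7 = 21
ES_Task 7 = max(EF_Task 2=8, EF_Task 4=10) = 10; EF_Task 7 = 10+10 = 20
ES_Task 8 = max(EF_Task 1=8, EF_Task 2=8) = 8; EF_Task 8 = 8+6 = 14
ES_Task 9 = 8; EF_Task 9 = 8+2 = 10
ES_Task 10 = max(EF_Task 2=8, EF_Task 5=24, EF_Task 6=21, EF_Task 7=20, EF_Task 8=14, EF_Task 9=10) = 24; EF_Task 10 = 24+12 = 36
Expected project duration μ = 36 days. Critical path: Task 1 → Task 3 → Task 5 → Task 10.

Backward pass:
LF_Task 10 = 36; LS_Task 10 = 36−12 = 24
LF_Task 9 = LS_Task 10 = 24; LS_Task 9 = 24−2 = 22
LF_Task 8 = LS_Task 10 = 24; LS_Task 8 = 24−6 = 18
LF_Task 7 = LS_Task 10 = 24; LS_Task 7 = 24−10 = 14
LF_Task 6 = LS_Task 10 = 24; LS_Task 6 = 24−7 = 17
LF_Task 5 = LS_Task 10 = 24; LS_Task 5 = 24−10 = 14
LF_Task 4 = LS_Task 7 = 14; LS_Task 4 = 14−2 = 12
LF_Task 3 = min(LS_Task 5=14, LS_Task 6=17) = 14; LS_Task 3 = 14−6 = 8
LF_Task 2 = min(LS_Task 4=12, LS_Task 7=14, LS_Task 8=18, LS_Task 9=22, LS_Task 10=24) = 12; LS_Task 2 = 12−8 = 4
LF_Task 1 = min(LS_Task 3=8, LS_Task 4=12, LS_Task 6=17, LS_Task 8=18) = 8; LS_Task 1 = 8−8 = 0
Slack_Task 2 = LS_Task 2 − ES_Task 2 = 4 − 0 = 4

4 days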